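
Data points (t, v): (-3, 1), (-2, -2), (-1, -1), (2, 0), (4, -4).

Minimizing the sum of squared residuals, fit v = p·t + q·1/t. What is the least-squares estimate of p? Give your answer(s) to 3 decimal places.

MᵀM·[p, q]ᵀ = Mᵀv reads: 34·p + 5·q = -14;  5·p + (241/144)·q = 2/3.
(Σt·t = 34, Σt·1/t = 5, Σ1/t·1/t = 241/144, Σt·v = -14, Σ1/t·v = 2/3.)
Δ = 34·(241/144) − 5² = 2297/72.
p = ((-14)·(241/144) − 5·(2/3))/(2297/72) = -1927/2297; q = (34·(2/3) − 5·(-14))/(2297/72) = 6672/2297.

p = -0.839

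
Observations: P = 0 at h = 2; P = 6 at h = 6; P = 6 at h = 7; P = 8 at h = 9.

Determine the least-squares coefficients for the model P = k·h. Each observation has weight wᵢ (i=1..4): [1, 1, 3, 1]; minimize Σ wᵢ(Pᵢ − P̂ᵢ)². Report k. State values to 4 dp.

The normal system XᵀWX·[k]ᵀ = XᵀWP is [[268]]·[k]ᵀ = [234]ᵀ.
k = 234/268 = 0.873134.

k = 0.8731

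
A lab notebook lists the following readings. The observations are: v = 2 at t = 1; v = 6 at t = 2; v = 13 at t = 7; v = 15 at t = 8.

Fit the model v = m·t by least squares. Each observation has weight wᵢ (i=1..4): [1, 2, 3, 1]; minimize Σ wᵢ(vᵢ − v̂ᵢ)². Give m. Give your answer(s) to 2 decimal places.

m = 1.90

With design matrix X, XᵀWX = [[220]] and XᵀWv = [419]ᵀ.
Hence m = 419 / 220 ≈ 1.90455.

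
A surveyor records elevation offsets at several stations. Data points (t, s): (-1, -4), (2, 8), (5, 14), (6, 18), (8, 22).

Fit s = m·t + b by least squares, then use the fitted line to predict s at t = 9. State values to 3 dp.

The normal equations are: 130·m + 20·b = 374;  20·m + 5·b = 58.
Eliminating b: 5·(row 1) − 20·(row 2) gives 250·m = 5·374 − 20·58 = 710, so m = 71/25.
Then b = (58 − 20·(71/25))/5 = 6/25.
At t = 9: ŝ = (71/25)·(9) + (6/25)·(1) = 129/5.

ŝ = 25.800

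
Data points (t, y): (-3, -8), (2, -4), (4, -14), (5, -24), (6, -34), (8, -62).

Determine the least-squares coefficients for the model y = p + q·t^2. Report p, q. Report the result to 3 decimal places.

p = 0.689, q = -0.975

With design matrix A, AᵀA = [[6, 154]; [154, 6370]] and Aᵀy = [-146, -6104]ᵀ.
Eliminating q: 6370·(row 1) − 154·(row 2) gives 14504·p = 6370·(-146) − 154·(-6104) = 9996, so p = 51/74.
Then q = ((-6104) − 154·(51/74))/6370 = -505/518.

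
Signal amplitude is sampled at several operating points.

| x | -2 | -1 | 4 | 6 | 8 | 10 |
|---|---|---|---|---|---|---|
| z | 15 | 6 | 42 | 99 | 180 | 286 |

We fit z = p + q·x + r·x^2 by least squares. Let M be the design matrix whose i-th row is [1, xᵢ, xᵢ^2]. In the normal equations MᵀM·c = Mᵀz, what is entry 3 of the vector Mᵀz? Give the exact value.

Entry 3 ↔ basis x^2, so (Mᵀz)_{3} = Σᵢ (x^2)·zᵢ = (4)·(15) + (1)·(6) + (16)·(42) + (36)·(99) + (64)·(180) + (100)·(286) = 44422.

44422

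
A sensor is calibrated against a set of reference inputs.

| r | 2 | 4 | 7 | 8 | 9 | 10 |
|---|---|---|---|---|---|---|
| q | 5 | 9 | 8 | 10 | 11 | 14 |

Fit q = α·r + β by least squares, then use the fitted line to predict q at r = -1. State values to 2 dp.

q̂ = 2.86

The normal equations are: 314·α + 40·β = 421;  40·α + 6·β = 57.
Δ = 314·6 − 40² = 284.
α = (421·6 − 40·57)/284 = 123/142; β = (314·57 − 40·421)/284 = 529/142.
At r = -1: q̂ = (123/142)·(-1) + (529/142)·(1) = 203/71.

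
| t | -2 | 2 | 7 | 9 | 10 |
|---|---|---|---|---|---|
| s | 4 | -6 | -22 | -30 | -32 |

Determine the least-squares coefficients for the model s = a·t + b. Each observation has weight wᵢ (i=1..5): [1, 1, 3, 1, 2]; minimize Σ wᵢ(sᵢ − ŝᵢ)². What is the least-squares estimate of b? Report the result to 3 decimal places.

From the data, Σwᵢ·t·t = 436, Σwᵢ·t = 50, Σwᵢ·1 = 8.
Right-hand side: Σwᵢ·t·s = -1392, Σwᵢ·s = -162.
Normal equations: [[436, 50]; [50, 8]]·[a, b]ᵀ = [-1392, -162]ᵀ.
Δ = 436·8 − 50² = 988.
a = ((-1392)·8 − 50·(-162))/988 = -759/247; b = (436·(-162) − 50·(-1392))/988 = -258/247.

b = -1.045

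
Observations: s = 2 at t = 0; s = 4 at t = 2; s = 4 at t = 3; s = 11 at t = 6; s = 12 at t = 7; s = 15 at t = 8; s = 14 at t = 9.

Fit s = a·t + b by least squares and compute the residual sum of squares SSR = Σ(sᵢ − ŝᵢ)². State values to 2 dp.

Entries of AᵀA: Σt·t = 243, Σt = 35, Σ1 = 7.
Moment sums: Σt·s = 416, Σs = 62.
det = 243·7 − 35² = 476.
a = (416·7 − 35·62)/476 = 53/34; b = (243·62 − 35·416)/476 = 253/238.
Residuals: 223/238, -43/238, -207/119, 139/238, 3/119, 349/238, -130/119; SSR = 907/119.

SSR = 7.62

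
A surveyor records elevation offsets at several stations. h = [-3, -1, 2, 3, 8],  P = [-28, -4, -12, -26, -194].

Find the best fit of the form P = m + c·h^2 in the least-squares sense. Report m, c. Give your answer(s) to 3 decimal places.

Forming MᵀM = [[5, 87]; [87, 4275]] and MᵀP = [-264, -12954]ᵀ gives MᵀM·[m, c]ᵀ = MᵀP.
Eliminating c: 4275·(row 1) − 87·(row 2) gives 13806·m = 4275·(-264) − 87·(-12954) = -1602, so m = -89/767.
Then c = ((-12954) − 87·(-89/767))/4275 = -6967/2301.

m = -0.116, c = -3.028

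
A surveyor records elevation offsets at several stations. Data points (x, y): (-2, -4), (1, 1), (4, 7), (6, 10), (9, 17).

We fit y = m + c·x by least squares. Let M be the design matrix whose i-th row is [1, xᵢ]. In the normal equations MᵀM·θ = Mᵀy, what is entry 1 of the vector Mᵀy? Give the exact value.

31

Entry 1 ↔ basis 1, so (Mᵀy)_{1} = Σᵢ yᵢ = (1)·(-4) + (1)·(1) + (1)·(7) + (1)·(10) + (1)·(17) = 31.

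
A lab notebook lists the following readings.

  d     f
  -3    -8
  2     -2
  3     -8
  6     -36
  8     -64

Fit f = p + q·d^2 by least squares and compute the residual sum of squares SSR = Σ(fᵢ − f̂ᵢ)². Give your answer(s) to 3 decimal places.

SSR = 0.823

MᵀM·[p, q]ᵀ = Mᵀf reads: 5·p + 122·q = -118;  122·p + 5570·q = -5544.
(Σ1 = 5, Σd^2 = 122, Σd^2·d^2 = 5570, Σf = -118, Σd^2·f = -5544.)
Eliminating q: 5570·(row 1) − 122·(row 2) gives 12966·p = 5570·(-118) − 122·(-5544) = 19108, so p = 9554/6483.
Then q = ((-5544) − 122·(9554/6483))/5570 = -6662/6483.
Residuals: -1460/6483, 1376/2161, -1460/6483, -3110/6483, 634/2161; SSR = 5336/6483.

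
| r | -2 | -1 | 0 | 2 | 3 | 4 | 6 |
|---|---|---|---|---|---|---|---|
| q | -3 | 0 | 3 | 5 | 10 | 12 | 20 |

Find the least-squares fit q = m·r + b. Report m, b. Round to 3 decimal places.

m = 2.699, b = 2.087

From the data, Σr·r = 70, Σr = 12, Σ1 = 7.
And Σr·q = 214, Σq = 47.
So XᵀX·[m, b]ᵀ = Xᵀq: [[70, 12]; [12, 7]]·[m, b]ᵀ = [214, 47]ᵀ.
Eliminating b: 7·(row 1) − 12·(row 2) gives 346·m = 7·214 − 12·47 = 934, so m = 467/173.
Then b = (47 − 12·(467/173))/7 = 361/173.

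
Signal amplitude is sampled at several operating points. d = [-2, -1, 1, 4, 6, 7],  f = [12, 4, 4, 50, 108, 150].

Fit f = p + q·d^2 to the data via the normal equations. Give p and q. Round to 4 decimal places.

p = 0.6811, q = 3.0272

Normal-equation sums: Σ1 = 6, Σd^2 = 107, Σd^2·d^2 = 3971.
And Σf = 328, Σd^2·f = 12094.
MᵀM·[p, q]ᵀ = Mᵀf becomes [[6, 107]; [107, 3971]]·[p, q]ᵀ = [328, 12094]ᵀ.
Determinant 6·3971 − 107² = 12377.
p = (328·3971 − 107·12094)/12377 = 8430/12377; q = (6·12094 − 107·328)/12377 = 37468/12377.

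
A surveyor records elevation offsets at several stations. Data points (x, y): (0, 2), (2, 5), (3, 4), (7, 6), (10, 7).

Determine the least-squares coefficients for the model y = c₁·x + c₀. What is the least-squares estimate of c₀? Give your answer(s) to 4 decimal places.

The normal equations are: 162·c₁ + 22·c₀ = 134;  22·c₁ + 5·c₀ = 24.
det = 162·5 − 22² = 326.
c₁ = (134·5 − 22·24)/326 = 71/163; c₀ = (162·24 − 22·134)/326 = 470/163.

c₀ = 2.8834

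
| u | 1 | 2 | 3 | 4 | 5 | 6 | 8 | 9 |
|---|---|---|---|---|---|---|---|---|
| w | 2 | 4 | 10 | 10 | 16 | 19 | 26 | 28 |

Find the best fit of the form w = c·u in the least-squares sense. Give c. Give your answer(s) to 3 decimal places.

Setting ∂/∂c … = 0 gives: 236·c = 734.
Hence c = 734 / 236 ≈ 3.11017.

c = 3.110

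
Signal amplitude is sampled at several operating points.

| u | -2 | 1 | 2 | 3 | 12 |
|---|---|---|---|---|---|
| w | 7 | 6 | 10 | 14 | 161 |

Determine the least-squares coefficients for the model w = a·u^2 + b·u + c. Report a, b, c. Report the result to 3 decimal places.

a = 1.048, b = 0.500, c = 4.045

The normal system AᵀA·[a, b, c]ᵀ = Aᵀw is [[20850, 1756, 162]; [1756, 162, 16]; [162, 16, 5]]·[a, b, c]ᵀ = [23384, 1986, 198]ᵀ.
Solving the 3×3 system (Gaussian elimination) gives a = 258016/246199, b = 123095/246199, c = 995858/246199.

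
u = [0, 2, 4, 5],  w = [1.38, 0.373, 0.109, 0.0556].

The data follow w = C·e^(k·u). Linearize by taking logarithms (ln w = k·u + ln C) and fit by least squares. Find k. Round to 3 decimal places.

k = -0.639

Taking logs, ln w = k·u + ln C, so regress ln w on u.
Σu = 11.0000, Σ(u)² = 45.0000, Σln w = -5.7701, Σu·ln w = -25.2858.
Normal system: [[45.0000, 11.0000]; [11.0000, 4]]·[k, ln C]ᵀ = [-25.2858, -5.7701]ᵀ.
Δ = 45.0000·4 − (11.0000)² = 59.0000; k = (-25.2858·4 − 11.0000·-5.7701)/59.0000 = -0.63852, ln C = (45.0000·-5.7701 − 11.0000·-25.2858)/59.0000 = 0.31341.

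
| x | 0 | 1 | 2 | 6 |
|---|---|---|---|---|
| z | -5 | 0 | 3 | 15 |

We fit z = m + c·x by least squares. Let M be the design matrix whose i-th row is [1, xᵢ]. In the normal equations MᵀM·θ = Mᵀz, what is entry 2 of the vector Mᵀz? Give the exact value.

Entry 2 ↔ basis x, so (Mᵀz)_{2} = Σᵢ (x)·zᵢ = (0)·(-5) + (1)·(0) + (2)·(3) + (6)·(15) = 96.

96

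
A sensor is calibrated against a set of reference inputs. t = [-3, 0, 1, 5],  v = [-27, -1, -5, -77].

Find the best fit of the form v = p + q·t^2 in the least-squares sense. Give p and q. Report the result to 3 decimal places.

p = -1.070, q = -3.021

Setting ∂/∂p … = 0 gives: 4·p + 35·q = -110;  35·p + 707·q = -2173.
Eliminating q: 707·(row 1) − 35·(row 2) gives 1603·p = 707·(-110) − 35·(-2173) = -1715, so p = -245/229.
Then q = ((-2173) − 35·(-245/229))/707 = -4842/1603.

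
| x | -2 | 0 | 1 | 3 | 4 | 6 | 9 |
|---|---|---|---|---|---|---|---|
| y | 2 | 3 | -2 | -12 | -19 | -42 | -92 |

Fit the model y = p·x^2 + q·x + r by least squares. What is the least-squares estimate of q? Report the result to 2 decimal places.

From the data, Σx^2·x^2 = 8211, Σx^2·x = 1029, Σx^2 = 147, Σx·x = 147, Σx = 21, Σ1 = 7.
For Mᵀy: Σx^2·y = -9370, Σx·y = -1198, Σy = -162.
So MᵀM·[p, q, r]ᵀ = Mᵀy: [[8211, 1029, 147]; [1029, 147, 21]; [147, 21, 7]]·[p, q, r]ᵀ = [-9370, -1198, -162]ᵀ.
Solving the 3×3 system (Gaussian elimination) gives p = -41/42, q = -23/14, r = 16/7.

q = -1.64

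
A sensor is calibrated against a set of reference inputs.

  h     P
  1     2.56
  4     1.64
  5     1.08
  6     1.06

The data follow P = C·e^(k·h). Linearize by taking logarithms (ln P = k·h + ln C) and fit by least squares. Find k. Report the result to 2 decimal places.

k = -0.19

Taking logs, ln P = k·h + ln C, so regress ln P on h.
Σh = 16.0000, Σ(h)² = 78.0000, Σln P = 1.5699, Σh·ln P = 3.6532.
Equations: 78.0000·k + 16.0000·ln C = 3.6532;  16.0000·k + 4·ln C = 1.5699.
Slope k = (n·Σh·ln P − Σh·Σln P)/(n·Σ(h)² − (Σh)²) = (4·3.6532 − 16.0000·1.5699)/56.0000 = -0.18761; ln C = (Σln P − k·Σh)/n = 1.14292.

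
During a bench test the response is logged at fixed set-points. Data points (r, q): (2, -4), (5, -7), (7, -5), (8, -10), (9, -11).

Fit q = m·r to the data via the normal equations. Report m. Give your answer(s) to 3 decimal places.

m = -1.152

Setting ∂/∂m … = 0 gives: 223·m = -257.
(Σr·r = 223, Σr·q = -257.)
m = (-257)/223 = -1.15247.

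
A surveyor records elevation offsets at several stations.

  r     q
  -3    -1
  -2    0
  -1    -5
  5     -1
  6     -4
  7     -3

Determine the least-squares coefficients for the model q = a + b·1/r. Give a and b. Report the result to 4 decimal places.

Forming MᵀM = [[6, -139/105]; [-139/105, 31957/22050]] and Mᵀq = [-14, 424/105]ᵀ gives MᵀM·[a, b]ᵀ = Mᵀq.
Δ = 6·(31957/22050) − (-139/105)² = 3062/441.
a = ((-14)·(31957/22050) − (-139/105)·(424/105))/(3062/441) = -164763/76550; b = (6·(424/105) − (-139/105)·(-14))/(3062/441) = 6279/7655.

a = -2.1524, b = 0.8202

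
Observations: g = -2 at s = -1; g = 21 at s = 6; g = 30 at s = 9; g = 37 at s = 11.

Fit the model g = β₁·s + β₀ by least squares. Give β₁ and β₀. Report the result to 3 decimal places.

β₁ = 3.233, β₀ = 1.296

Forming AᵀA = [[239, 25]; [25, 4]] and Aᵀg = [805, 86]ᵀ gives AᵀA·[β₁, β₀]ᵀ = Aᵀg.
Δ = 239·4 − 25² = 331.
β₁ = (805·4 − 25·86)/331 = 1070/331; β₀ = (239·86 − 25·805)/331 = 429/331.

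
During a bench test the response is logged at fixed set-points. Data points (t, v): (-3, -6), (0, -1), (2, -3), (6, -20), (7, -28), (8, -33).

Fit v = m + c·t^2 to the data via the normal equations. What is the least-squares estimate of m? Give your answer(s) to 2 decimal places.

Forming MᵀM = [[6, 162]; [162, 7890]] and Mᵀv = [-91, -4270]ᵀ gives MᵀM·[m, c]ᵀ = Mᵀv.
det = 6·7890 − 162² = 21096.
m = ((-91)·7890 − 162·(-4270))/21096 = -4375/3516; c = (6·(-4270) − 162·(-91))/21096 = -1813/3516.

m = -1.24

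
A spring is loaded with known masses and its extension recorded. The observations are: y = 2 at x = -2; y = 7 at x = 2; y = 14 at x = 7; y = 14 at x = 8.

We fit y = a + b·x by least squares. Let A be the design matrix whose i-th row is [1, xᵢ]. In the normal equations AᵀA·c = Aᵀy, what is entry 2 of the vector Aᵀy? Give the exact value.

220

Entry 2 ↔ basis x, so (Aᵀy)_{2} = Σᵢ (x)·yᵢ = (-2)·(2) + (2)·(7) + (7)·(14) + (8)·(14) = 220.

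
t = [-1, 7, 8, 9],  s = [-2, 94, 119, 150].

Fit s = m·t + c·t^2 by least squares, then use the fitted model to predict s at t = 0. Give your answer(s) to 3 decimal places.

Forming XᵀX = [[195, 1583]; [1583, 13059]] and Xᵀs = [2962, 24370]ᵀ gives XᵀX·[m, c]ᵀ = Xᵀs.
det = 195·13059 − 1583² = 40616.
m = (2962·13059 − 1583·24370)/40616 = 12881/5077; c = (195·24370 − 1583·2962)/40616 = 7913/5077.
At t = 0: ŝ = (12881/5077)·(0) + (7913/5077)·(0) = 0.

ŝ = 0.000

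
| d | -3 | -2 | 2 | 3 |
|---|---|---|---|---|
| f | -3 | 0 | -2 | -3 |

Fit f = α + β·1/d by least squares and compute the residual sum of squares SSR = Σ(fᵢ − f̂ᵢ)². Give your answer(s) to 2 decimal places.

SSR = 4.62

The normal equations are: 4·α + 0·β = -8;  0·α + (13/18)·β = -1.
(Σ1 = 4, Σ1/d = 0, Σ1/d·1/d = 13/18, Σf = -8, Σ1/d·f = -1.)
Eliminating β: (13/18)·(row 1) − 0·(row 2) gives (26/9)·α = (13/18)·(-8) − 0·(-1) = -52/9, so α = -2.
Then β = ((-1) − 0·(-2))/(13/18) = -18/13.
Residuals: -19/13, 17/13, 9/13, -7/13; SSR = 60/13.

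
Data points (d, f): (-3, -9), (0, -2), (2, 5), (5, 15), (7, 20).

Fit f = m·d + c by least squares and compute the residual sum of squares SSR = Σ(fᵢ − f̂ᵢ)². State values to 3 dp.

Sums needed: Σd·d = 87, Σd = 11, Σ1 = 5.
Right-hand side: Σd·f = 252, Σf = 29.
Eliminating c: 5·(row 1) − 11·(row 2) gives 314·m = 5·252 − 11·29 = 941, so m = 941/314.
Then c = (29 − 11·(941/314))/5 = -249/314.
Residuals: 123/157, -379/314, -63/314, 127/157, -29/157; SSR = 879/314.

SSR = 2.799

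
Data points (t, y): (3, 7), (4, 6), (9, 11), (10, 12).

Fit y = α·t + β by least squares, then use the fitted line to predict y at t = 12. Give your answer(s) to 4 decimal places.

Sums needed: Σt·t = 206, Σt = 26, Σ1 = 4.
Moment sums: Σt·y = 264, Σy = 36.
AᵀA·[α, β]ᵀ = Aᵀy becomes [[206, 26]; [26, 4]]·[α, β]ᵀ = [264, 36]ᵀ.
Δ = 206·4 − 26² = 148.
α = (264·4 − 26·36)/148 = 30/37; β = (206·36 − 26·264)/148 = 138/37.
At t = 12: ŷ = (30/37)·(12) + (138/37)·(1) = 498/37.

ŷ = 13.4595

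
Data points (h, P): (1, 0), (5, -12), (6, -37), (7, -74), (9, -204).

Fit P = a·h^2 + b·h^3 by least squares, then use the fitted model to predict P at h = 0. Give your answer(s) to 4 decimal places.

P̂ = 0.0000

The normal equations are: 10884·a + 86758·b = -21782;  86758·a + 711372·b = -183590.
(Σh^2·h^2 = 10884, Σh^2·h^3 = 86758, Σh^3·h^3 = 711372, Σh^2·P = -21782, Σh^3·P = -183590.)
Eliminating b: 711372·(row 1) − 86758·(row 2) gives 215622284·a = 711372·(-21782) − 86758·(-183590) = 432796316, so a = 108199079/53905571.
Then b = ((-183590) − 86758·(108199079/53905571))/711372 = -27107701/53905571.
At h = 0: P̂ = (108199079/53905571)·(0) + (-27107701/53905571)·(0) = 0.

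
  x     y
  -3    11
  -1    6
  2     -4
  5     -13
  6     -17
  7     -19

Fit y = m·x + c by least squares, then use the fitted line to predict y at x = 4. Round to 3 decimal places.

From the data, Σx·x = 124, Σx = 16, Σ1 = 6.
And Σx·y = -347, Σy = -36.
Determinant 124·6 − 16² = 488.
m = ((-347)·6 − 16·(-36))/488 = -753/244; c = (124·(-36) − 16·(-347))/488 = 136/61.
At x = 4: ŷ = (-753/244)·(4) + (136/61)·(1) = -617/61.

ŷ = -10.115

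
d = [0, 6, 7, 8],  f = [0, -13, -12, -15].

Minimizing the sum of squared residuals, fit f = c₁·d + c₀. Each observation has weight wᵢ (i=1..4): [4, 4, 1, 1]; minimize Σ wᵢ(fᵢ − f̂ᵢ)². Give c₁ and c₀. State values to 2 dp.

Entries of MᵀWM: Σwᵢ·d·d = 257, Σwᵢ·d = 39, Σwᵢ·1 = 10.
For MᵀWf: Σwᵢ·d·f = -516, Σwᵢ·f = -79.
Normal equations: [[257, 39]; [39, 10]]·[c₁, c₀]ᵀ = [-516, -79]ᵀ.
Eliminating c₀: 10·(row 1) − 39·(row 2) gives 1049·c₁ = 10·(-516) − 39·(-79) = -2079, so c₁ = -2079/1049.
Then c₀ = ((-79) − 39·(-2079/1049))/10 = -179/1049.

c₁ = -1.98, c₀ = -0.17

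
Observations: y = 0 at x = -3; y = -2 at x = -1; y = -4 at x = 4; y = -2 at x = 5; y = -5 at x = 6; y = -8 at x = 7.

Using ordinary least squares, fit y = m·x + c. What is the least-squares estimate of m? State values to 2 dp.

m = -0.57

Sums needed: Σx·x = 136, Σx = 18, Σ1 = 6.
Moment sums: Σx·y = -110, Σy = -21.
AᵀA·[m, c]ᵀ = Aᵀy becomes [[136, 18]; [18, 6]]·[m, c]ᵀ = [-110, -21]ᵀ.
Δ = 136·6 − 18² = 492.
m = ((-110)·6 − 18·(-21))/492 = -47/82; c = (136·(-21) − 18·(-110))/492 = -73/41.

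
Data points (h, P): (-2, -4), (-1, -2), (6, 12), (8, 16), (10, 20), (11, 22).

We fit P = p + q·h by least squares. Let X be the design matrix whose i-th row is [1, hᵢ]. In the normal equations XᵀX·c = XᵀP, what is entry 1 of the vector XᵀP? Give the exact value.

64

Entry 1 ↔ basis 1, so (XᵀP)_{1} = Σᵢ Pᵢ = (1)·(-4) + (1)·(-2) + (1)·(12) + (1)·(16) + (1)·(20) + (1)·(22) = 64.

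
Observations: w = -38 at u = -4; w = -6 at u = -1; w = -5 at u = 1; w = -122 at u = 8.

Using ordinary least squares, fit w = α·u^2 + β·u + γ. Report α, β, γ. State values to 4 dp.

α = -1.9486, β = 0.7845, γ = -3.5881

The normal equations are: 4354·α + 448·β + 82·γ = -8427;  448·α + 82·β + 4·γ = -823;  82·α + 4·β + 4·γ = -171.
Inverting the 3×3 Gram matrix, [α, β, γ]ᵀ = [-48415/24846, 6497/8282, -44575/12423]ᵀ.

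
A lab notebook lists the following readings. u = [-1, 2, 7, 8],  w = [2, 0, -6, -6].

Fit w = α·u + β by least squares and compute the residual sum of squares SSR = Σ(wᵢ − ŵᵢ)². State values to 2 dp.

Sums needed: Σu·u = 118, Σu = 16, Σ1 = 4.
For Aᵀw: Σu·w = -92, Σw = -10.
AᵀA·[α, β]ᵀ = Aᵀw becomes [[118, 16]; [16, 4]]·[α, β]ᵀ = [-92, -10]ᵀ.
Δ = 118·4 − 16² = 216.
α = ((-92)·4 − 16·(-10))/216 = -26/27; β = (118·(-10) − 16·(-92))/216 = 73/54.
Residuals: -17/54, 31/54, -11/18, 19/54; SSR = 25/27.

SSR = 0.93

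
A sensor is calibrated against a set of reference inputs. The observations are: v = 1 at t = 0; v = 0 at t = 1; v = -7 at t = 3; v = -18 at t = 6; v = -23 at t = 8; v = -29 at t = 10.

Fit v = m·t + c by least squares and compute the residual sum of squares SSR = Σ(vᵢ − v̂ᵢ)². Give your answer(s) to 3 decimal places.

SSR = 3.987

From the data, Σt·t = 210, Σt = 28, Σ1 = 6.
Right-hand side: Σt·v = -603, Σv = -76.
So AᵀA·[m, c]ᵀ = Aᵀv: [[210, 28]; [28, 6]]·[m, c]ᵀ = [-603, -76]ᵀ.
Eliminating c: 6·(row 1) − 28·(row 2) gives 476·m = 6·(-603) − 28·(-76) = -1490, so m = -745/238.
Then c = ((-76) − 28·(-745/238))/6 = 33/17.
Residuals: -16/17, 283/238, 107/238, -138/119, 12/119, 43/119; SSR = 949/238.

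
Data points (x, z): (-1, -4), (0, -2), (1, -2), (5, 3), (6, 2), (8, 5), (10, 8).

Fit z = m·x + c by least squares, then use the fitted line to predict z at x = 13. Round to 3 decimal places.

ẑ = 10.345

Setting ∂/∂m … = 0 gives: 227·m + 29·c = 149;  29·m + 7·c = 10.
(Σx·x = 227, Σx = 29, Σ1 = 7, Σx·z = 149, Σz = 10.)
det = 227·7 − 29² = 748.
m = (149·7 − 29·10)/748 = 753/748; c = (227·10 − 29·149)/748 = -2051/748.
At x = 13: ẑ = (753/748)·(13) + (-2051/748)·(1) = 3869/374.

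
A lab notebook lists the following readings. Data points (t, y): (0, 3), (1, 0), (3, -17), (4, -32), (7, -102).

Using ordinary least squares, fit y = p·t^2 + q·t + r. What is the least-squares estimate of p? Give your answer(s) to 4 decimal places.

p = -2.0833

The normal system MᵀM·[p, q, r]ᵀ = Mᵀy is [[2739, 435, 75]; [435, 75, 15]; [75, 15, 5]]·[p, q, r]ᵀ = [-5663, -893, -148]ᵀ.
Row-reducing yields p = -25/12, q = -23/60, r = 14/5.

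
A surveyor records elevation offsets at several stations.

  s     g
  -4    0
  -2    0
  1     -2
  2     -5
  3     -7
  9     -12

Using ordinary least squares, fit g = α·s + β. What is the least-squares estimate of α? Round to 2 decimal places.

The normal system MᵀM·[α, β]ᵀ = Mᵀg is [[115, 9]; [9, 6]]·[α, β]ᵀ = [-141, -26]ᵀ.
det = 115·6 − 9² = 609.
α = ((-141)·6 − 9·(-26))/609 = -204/203; β = (115·(-26) − 9·(-141))/609 = -1721/609.

α = -1.00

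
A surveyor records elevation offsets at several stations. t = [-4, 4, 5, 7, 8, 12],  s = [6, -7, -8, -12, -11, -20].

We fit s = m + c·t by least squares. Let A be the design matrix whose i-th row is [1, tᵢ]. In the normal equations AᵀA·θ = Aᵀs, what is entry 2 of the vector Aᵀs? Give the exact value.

Entry 2 ↔ basis t, so (Aᵀs)_{2} = Σᵢ (t)·sᵢ = (-4)·(6) + (4)·(-7) + (5)·(-8) + (7)·(-12) + (8)·(-11) + (12)·(-20) = -504.

-504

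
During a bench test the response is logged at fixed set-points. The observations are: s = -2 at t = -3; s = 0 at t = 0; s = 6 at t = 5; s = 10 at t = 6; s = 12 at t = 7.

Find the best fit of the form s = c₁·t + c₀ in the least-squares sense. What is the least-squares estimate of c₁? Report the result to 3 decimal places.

c₁ = 1.378

With design matrix X, XᵀX = [[119, 15]; [15, 5]] and Xᵀs = [180, 26]ᵀ.
det = 119·5 − 15² = 370.
c₁ = (180·5 − 15·26)/370 = 51/37; c₀ = (119·26 − 15·180)/370 = 197/185.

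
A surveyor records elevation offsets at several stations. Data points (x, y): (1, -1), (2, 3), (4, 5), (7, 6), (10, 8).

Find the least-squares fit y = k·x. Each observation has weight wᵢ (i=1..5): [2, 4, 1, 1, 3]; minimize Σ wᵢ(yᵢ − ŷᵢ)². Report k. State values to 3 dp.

Sums needed: Σwᵢ·x·x = 383.
For AᵀWy: Σwᵢ·x·y = 324.
Hence k = 324 / 383 ≈ 0.845953.

k = 0.846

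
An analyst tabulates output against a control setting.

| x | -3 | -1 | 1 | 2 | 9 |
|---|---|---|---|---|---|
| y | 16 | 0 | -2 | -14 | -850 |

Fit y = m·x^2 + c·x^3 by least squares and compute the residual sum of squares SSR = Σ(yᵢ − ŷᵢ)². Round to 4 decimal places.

SSR = 0.5888

Sums needed: Σx^2·x^2 = 6660, Σx^2·x^3 = 58838, Σx^3·x^3 = 532236.
For Mᵀy: Σx^2·y = -68764, Σx^3·y = -620196.
MᵀM·[m, c]ᵀ = Mᵀy becomes [[6660, 58838]; [58838, 532236]]·[m, c]ᵀ = [-68764, -620196]ᵀ.
Determinant 6660·532236 − 58838² = 82781516.
m = ((-68764)·532236 − 58838·(-620196))/82781516 = -26896014/20695379; c = (6660·(-620196) − 58838·(-68764))/82781516 = -21142282/20695379.
Residuals: 2348576/20695379, 5753732/20695379, 6647538/20695379, -13012994/20695379, 228562/20695379; SSR = 12186356/20695379.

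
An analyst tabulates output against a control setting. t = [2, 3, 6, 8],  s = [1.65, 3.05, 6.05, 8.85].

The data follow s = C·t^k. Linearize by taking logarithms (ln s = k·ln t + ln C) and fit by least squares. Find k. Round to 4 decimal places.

k = 1.1693

With ln sᵢ as the transformed response and ln tᵢ as the regressor:
XᵀX = [[9.2219, 5.6630]; [5.6630, 4]], rhs = [9.3315, 5.5964]ᵀ  (here Σln t = 5.6630, Σ(ln t)² = 9.2219, Σln s = 5.5964, Σln t·ln s = 9.3315).
Solving (det = 4.8184): k = 1.16927, ln C = -0.25628.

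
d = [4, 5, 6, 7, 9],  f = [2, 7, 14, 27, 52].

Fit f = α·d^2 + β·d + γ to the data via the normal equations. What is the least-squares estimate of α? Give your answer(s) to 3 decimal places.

Sums needed: Σd^2·d^2 = 11139, Σd^2·d = 1477, Σd^2 = 207, Σd·d = 207, Σd = 31, Σ1 = 5.
Right-hand side: Σd^2·f = 6246, Σd·f = 784, Σf = 102.
XᵀX·[α, β, γ]ᵀ = Xᵀf becomes [[11139, 1477, 207]; [1477, 207, 31]; [207, 31, 5]]·[α, β, γ]ᵀ = [6246, 784, 102]ᵀ.
Solving the 3×3 system (Gaussian elimination) gives α = 106/97, β = -393/97, γ = 27/97.

α = 1.093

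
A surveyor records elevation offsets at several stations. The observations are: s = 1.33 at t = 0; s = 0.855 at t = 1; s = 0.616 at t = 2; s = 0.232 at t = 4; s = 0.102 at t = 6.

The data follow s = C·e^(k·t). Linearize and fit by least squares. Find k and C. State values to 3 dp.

k = -0.431, C = 1.352

Let Y = ln s. Fitting Y = k·t + ln C by least squares:
Σt = 13.0000, Σ(t)² = 57.0000, Σln s = -4.0998, Σt·ln s = -20.6664.
Equations: 57.0000·k + 13.0000·ln C = -20.6664;  13.0000·k + 5·ln C = -4.0998.
Δ = 57.0000·5 − (13.0000)² = 116.0000; k = (-20.6664·5 − 13.0000·-4.0998)/116.0000 = -0.43134, ln C = (57.0000·-4.0998 − 13.0000·-20.6664)/116.0000 = 0.30152, so C = exp(0.30152) = 1.35191.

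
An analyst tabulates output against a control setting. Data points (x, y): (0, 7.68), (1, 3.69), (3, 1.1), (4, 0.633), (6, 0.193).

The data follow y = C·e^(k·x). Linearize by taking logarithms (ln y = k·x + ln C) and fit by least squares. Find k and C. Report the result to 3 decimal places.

Taking logs, ln y = k·x + ln C, so regress ln y on x.
Sums: Σx = 14.0000, Σ(x)² = 62.0000, Σln y = 1.3372, Σx·ln y = -10.1080.
Normal system: [[62.0000, 14.0000]; [14.0000, 5]]·[k, ln C]ᵀ = [-10.1080, 1.3372]ᵀ.
Δ = 62.0000·5 − (14.0000)² = 114.0000; k = (-10.1080·5 − 14.0000·1.3372)/114.0000 = -0.60755, ln C = (62.0000·1.3372 − 14.0000·-10.1080)/114.0000 = 1.96858, so C = exp(1.96858) = 7.16052.

k = -0.608, C = 7.161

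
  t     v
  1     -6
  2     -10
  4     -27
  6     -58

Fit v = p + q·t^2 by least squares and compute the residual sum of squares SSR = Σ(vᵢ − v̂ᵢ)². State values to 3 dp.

SSR = 1.095

MᵀM·[p, q]ᵀ = Mᵀv reads: 4·p + 57·q = -101;  57·p + 1569·q = -2566.
det = 4·1569 − 57² = 3027.
p = ((-101)·1569 − 57·(-2566))/3027 = -4069/1009; q = (4·(-2566) − 57·(-101))/3027 = -4507/3027.
Residuals: -1448/3027, -35/3027, 2590/3027, -369/1009; SSR = 3314/3027.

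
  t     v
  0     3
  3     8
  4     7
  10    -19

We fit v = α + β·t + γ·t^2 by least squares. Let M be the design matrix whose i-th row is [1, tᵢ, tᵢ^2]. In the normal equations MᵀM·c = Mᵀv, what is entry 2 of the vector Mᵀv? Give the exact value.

-138

Entry 2 ↔ basis t, so (Mᵀv)_{2} = Σᵢ (t)·vᵢ = (0)·(3) + (3)·(8) + (4)·(7) + (10)·(-19) = -138.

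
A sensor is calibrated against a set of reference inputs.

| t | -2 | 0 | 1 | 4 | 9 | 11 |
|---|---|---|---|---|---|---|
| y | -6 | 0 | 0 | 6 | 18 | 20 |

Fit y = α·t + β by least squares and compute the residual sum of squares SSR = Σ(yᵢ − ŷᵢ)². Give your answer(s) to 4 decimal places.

Normal-equation sums: Σt·t = 223, Σt = 23, Σ1 = 6.
Right-hand side: Σt·y = 418, Σy = 38.
Δ = 223·6 − 23² = 809.
α = (418·6 − 23·38)/809 = 1634/809; β = (223·38 − 23·418)/809 = -1140/809.
Residuals: -446/809, 1140/809, -494/809, -542/809, 996/809, -654/809; SSR = 4272/809.

SSR = 5.2806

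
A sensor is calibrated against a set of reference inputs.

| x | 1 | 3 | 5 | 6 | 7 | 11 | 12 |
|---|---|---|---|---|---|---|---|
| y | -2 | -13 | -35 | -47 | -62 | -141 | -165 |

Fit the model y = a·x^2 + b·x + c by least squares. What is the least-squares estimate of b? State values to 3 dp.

b = -2.398

With design matrix A, AᵀA = [[39781, 3771, 385]; [3771, 385, 45]; [385, 45, 7]] and Aᵀy = [-46545, -4463, -465]ᵀ.
Inverting the 3×3 Gram matrix, [a, b, c]ᵀ = [-56697/59059, -20234/8437, 105660/59059]ᵀ.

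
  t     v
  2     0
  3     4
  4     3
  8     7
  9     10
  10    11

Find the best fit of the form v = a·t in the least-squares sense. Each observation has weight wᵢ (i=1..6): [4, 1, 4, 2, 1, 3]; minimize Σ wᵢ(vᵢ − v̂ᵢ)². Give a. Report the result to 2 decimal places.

a = 0.99

XᵀWX·[a]ᵀ = XᵀWv reads: 598·a = 592.
Hence a = 592 / 598 ≈ 0.989967.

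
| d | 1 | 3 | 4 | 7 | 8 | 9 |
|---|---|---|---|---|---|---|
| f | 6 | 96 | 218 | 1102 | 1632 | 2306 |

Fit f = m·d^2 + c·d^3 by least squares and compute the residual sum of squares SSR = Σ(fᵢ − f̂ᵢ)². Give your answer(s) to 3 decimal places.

SSR = 4.303

Setting ∂/∂m … = 0 gives: 13396·m + 109892·c = 349590;  109892·m + 916060·c = 2911194.
(Σd^2·d^2 = 13396, Σd^2·d^3 = 109892, Σd^3·d^3 = 916060, Σd^2·f = 349590, Σd^3·f = 2911194.)
det = 13396·916060 − 109892² = 195288096.
m = (349590·916060 − 109892·2911194)/195288096 = 3421712/2034251; c = (13396·2911194 − 109892·349590)/195288096 = 12108553/4068502.
Residuals: 5459035/4068502, 2054445/4068502, 1245630/2034251, -163621/131242, 1118496/2034251, 513131/4068502; SSR = 8753019/2034251.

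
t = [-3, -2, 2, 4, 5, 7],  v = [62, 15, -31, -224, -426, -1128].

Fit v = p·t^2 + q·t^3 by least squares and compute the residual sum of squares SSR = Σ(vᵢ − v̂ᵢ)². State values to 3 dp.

Compute the Gram sums: Σt^2·t^2 = 3395, Σt^2·t^3 = 20713, Σt^3·t^3 = 138227.
And Σt^2·v = -69012, Σt^3·v = -456532.
So MᵀM·[p, q]ᵀ = Mᵀv: [[3395, 20713]; [20713, 138227]]·[p, q]ᵀ = [-69012, -456532]ᵀ.
Eliminating q: 138227·(row 1) − 20713·(row 2) gives 40252296·p = 138227·(-69012) − 20713·(-456532) = -83174408, so p = -10396801/5031537.
Then q = ((-456532) − 20713·(-10396801/5031537))/138227 = -2151439/718791.
Residuals: -365156/1677179, -3420325/5031537, 2030047/1677179, 3129200/5031537, -335204/1677179, -75064/718791; SSR = 12136994/5031537.

SSR = 2.412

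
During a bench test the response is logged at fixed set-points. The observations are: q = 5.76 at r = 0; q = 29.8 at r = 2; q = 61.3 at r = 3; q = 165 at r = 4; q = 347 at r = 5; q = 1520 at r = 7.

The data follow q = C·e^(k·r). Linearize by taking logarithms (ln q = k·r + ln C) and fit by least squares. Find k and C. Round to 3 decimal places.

With ln qᵢ as the transformed response and rᵢ as the regressor:
Σr = 21.0000, Σ(r)² = 103.0000, Σln q = 27.5430, Σr·ln q = 120.0920.
Normal system: [[103.0000, 21.0000]; [21.0000, 6]]·[k, ln C]ᵀ = [120.0920, 27.5430]ᵀ.
Δ = 103.0000·6 − (21.0000)² = 177.0000; k = (120.0920·6 − 21.0000·27.5430)/177.0000 = 0.80311, ln C = (103.0000·27.5430 − 21.0000·120.0920)/177.0000 = 1.77962, so C = exp(1.77962) = 5.92760.

k = 0.803, C = 5.928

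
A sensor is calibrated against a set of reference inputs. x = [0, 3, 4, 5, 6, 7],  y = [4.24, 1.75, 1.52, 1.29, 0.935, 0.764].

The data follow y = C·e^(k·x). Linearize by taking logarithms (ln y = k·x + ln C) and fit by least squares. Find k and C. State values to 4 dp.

k = -0.2405, C = 4.0240

Taking logs, ln y = k·x + ln C, so regress ln y on x.
Σx = 25.0000, Σ(x)² = 135.0000, Σln y = 2.3411, Σx·ln y = 2.3393.
Equations: 135.0000·k + 25.0000·ln C = 2.3393;  25.0000·k + 6·ln C = 2.3411.
Δ = 135.0000·6 − (25.0000)² = 185.0000; k = (2.3393·6 − 25.0000·2.3411)/185.0000 = -0.24050, ln C = (135.0000·2.3411 − 25.0000·2.3393)/185.0000 = 1.39227, so C = exp(1.39227) = 4.02397.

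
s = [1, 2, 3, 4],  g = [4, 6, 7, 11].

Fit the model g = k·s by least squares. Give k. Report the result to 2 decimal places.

Normal-equation sums: Σs·s = 30.
And Σs·g = 81.
Normal equations: [[30]]·[k]ᵀ = [81]ᵀ.
Hence k = 81 / 30 ≈ 2.7.

k = 2.70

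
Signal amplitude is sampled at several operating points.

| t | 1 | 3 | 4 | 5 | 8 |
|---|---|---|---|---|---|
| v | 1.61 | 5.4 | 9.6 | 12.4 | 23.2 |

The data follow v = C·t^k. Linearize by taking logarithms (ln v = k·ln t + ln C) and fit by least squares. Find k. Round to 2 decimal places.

k = 1.29

Linearized form: ln v = k·ln t + ln C. From the 5 transformed points,
Σln t = 6.1738, Σ(ln t)² = 10.0431, Σln v = 10.0862, Σln t·ln v = 15.5783.
Equations: 10.0431·k + 6.1738·ln C = 15.5783;  6.1738·k + 5·ln C = 10.0862.
Δ = 10.0431·5 − (6.1738)² = 12.1000; k = (15.5783·5 − 6.1738·10.0862)/12.1000 = 1.29102, ln C = (10.0431·10.0862 − 6.1738·15.5783)/12.1000 = 0.42316.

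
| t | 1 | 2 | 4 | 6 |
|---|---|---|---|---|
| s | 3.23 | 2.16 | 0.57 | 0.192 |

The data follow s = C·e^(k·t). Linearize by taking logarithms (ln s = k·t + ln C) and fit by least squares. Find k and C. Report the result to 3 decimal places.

Let Y = ln s. Fitting Y = k·t + ln C by least squares:
Σt = 13.0000, Σ(t)² = 57.0000, Σln s = -0.2698, Σt·ln s = -9.4373.
Equations: 57.0000·k + 13.0000·ln C = -9.4373;  13.0000·k + 4·ln C = -0.2698.
Δ = 57.0000·4 − (13.0000)² = 59.0000; k = (-9.4373·4 − 13.0000·-0.2698)/59.0000 = -0.58037, ln C = (57.0000·-0.2698 − 13.0000·-9.4373)/59.0000 = 1.81877, so C = exp(1.81877) = 6.16427.

k = -0.580, C = 6.164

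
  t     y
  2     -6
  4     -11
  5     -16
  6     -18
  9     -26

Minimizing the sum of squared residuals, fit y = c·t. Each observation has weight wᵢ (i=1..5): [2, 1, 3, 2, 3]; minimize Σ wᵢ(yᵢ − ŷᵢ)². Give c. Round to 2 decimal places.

Entries of AᵀWA: Σwᵢ·t·t = 414.
And Σwᵢ·t·y = -1226.
Normal equations: [[414]]·[c]ᵀ = [-1226]ᵀ.
Hence c = -1226 / 414 ≈ -2.96135.

c = -2.96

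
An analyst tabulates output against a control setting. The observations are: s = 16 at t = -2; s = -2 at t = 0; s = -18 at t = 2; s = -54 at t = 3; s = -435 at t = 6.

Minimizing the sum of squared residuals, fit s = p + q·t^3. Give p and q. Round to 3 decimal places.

p = -0.959, q = -2.009

From the data, Σ1 = 5, Σt^3 = 243, Σt^3·t^3 = 47513.
And Σs = -493, Σt^3·s = -95690.
So AᵀA·[p, q]ᵀ = Aᵀs: [[5, 243]; [243, 47513]]·[p, q]ᵀ = [-493, -95690]ᵀ.
det = 5·47513 − 243² = 178516.
p = ((-493)·47513 − 243·(-95690))/178516 = -171239/178516; q = (5·(-95690) − 243·(-493))/178516 = -358651/178516.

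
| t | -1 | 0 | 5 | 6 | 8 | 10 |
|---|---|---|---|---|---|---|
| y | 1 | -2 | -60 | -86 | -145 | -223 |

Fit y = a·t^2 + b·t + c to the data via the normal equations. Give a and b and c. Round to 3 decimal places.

a = -2.022, b = -2.012, c = -0.299

Entries of MᵀM: Σt^2·t^2 = 16018, Σt^2·t = 1852, Σt^2 = 226, Σt·t = 226, Σt = 28, Σ1 = 6.
For Mᵀy: Σt^2·y = -36175, Σt·y = -4207, Σy = -515.
MᵀM·[a, b, c]ᵀ = Mᵀy becomes [[16018, 1852, 226]; [1852, 226, 28]; [226, 28, 6]]·[a, b, c]ᵀ = [-36175, -4207, -515]ᵀ.
Inverting the 3×3 Gram matrix, [a, b, c]ᵀ = [-3101/1534, -3087/1534, -229/767]ᵀ.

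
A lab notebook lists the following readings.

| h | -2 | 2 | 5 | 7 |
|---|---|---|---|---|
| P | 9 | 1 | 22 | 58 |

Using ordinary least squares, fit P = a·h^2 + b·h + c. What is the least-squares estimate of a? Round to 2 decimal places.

a = 1.56

Forming XᵀX = [[3058, 468, 82]; [468, 82, 12]; [82, 12, 4]] and XᵀP = [3432, 500, 90]ᵀ gives XᵀX·[a, b, c]ᵀ = XᵀP.
Row-reducing yields a = 1219/781, b = -1978/781, c = -1483/781.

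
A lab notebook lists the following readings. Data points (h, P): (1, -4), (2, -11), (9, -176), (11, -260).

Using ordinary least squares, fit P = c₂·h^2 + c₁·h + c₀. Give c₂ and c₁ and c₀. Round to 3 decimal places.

c₂ = -2.053, c₁ = -0.971, c₀ = -0.919

The normal system XᵀX·[c₂, c₁, c₀]ᵀ = XᵀP is [[21219, 2069, 207]; [2069, 207, 23]; [207, 23, 4]]·[c₂, c₁, c₀]ᵀ = [-45764, -4470, -451]ᵀ.
Row-reducing yields c₂ = -13528/6589, c₁ = -6397/6589, c₀ = -6053/6589.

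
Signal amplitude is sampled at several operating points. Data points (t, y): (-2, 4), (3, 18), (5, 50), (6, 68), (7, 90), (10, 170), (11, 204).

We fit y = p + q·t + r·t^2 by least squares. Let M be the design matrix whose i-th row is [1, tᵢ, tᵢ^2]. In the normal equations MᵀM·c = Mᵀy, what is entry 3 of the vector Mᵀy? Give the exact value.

49970

Entry 3 ↔ basis t^2, so (Mᵀy)_{3} = Σᵢ (t^2)·yᵢ = (4)·(4) + (9)·(18) + (25)·(50) + (36)·(68) + (49)·(90) + (100)·(170) + (121)·(204) = 49970.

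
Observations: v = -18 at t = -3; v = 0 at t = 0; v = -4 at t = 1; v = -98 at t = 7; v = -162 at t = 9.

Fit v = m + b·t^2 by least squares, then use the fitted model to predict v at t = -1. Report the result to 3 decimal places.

Normal-equation sums: Σ1 = 5, Σt^2 = 140, Σt^2·t^2 = 9044.
Moment sums: Σv = -282, Σt^2·v = -18090.
XᵀX·[m, b]ᵀ = Xᵀv becomes [[5, 140]; [140, 9044]]·[m, b]ᵀ = [-282, -18090]ᵀ.
det = 5·9044 − 140² = 25620.
m = ((-282)·9044 − 140·(-18090))/25620 = -212/305; b = (5·(-18090) − 140·(-282))/25620 = -1699/854.
At t = -1: v̂ = (-212/305)·(1) + (-1699/854)·(1) = -11463/4270.

v̂ = -2.685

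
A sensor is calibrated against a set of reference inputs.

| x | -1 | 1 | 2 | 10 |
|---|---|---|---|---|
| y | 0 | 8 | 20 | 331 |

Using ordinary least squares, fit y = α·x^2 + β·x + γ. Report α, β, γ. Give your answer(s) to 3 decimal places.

α = 2.921, β = 3.797, γ = 0.963

Normal-equation sums: Σx^2·x^2 = 10018, Σx^2·x = 1008, Σx^2 = 106, Σx·x = 106, Σx = 12, Σ1 = 4.
Moment sums: Σx^2·y = 33188, Σx·y = 3358, Σy = 359.
AᵀA·[α, β, γ]ᵀ = Aᵀy becomes [[10018, 1008, 106]; [1008, 106, 12]; [106, 12, 4]]·[α, β, γ]ᵀ = [33188, 3358, 359]ᵀ.
Inverting the 3×3 Gram matrix, [α, β, γ]ᵀ = [5555/1902, 6018/1585, 9161/9510]ᵀ.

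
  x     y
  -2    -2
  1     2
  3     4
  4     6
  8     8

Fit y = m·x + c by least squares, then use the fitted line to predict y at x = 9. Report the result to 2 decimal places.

ŷ = 9.89

Forming MᵀM = [[94, 14]; [14, 5]] and Mᵀy = [106, 18]ᵀ gives MᵀM·[m, c]ᵀ = Mᵀy.
Eliminating c: 5·(row 1) − 14·(row 2) gives 274·m = 5·106 − 14·18 = 278, so m = 139/137.
Then c = (18 − 14·(139/137))/5 = 104/137.
At x = 9: ŷ = (139/137)·(9) + (104/137)·(1) = 1355/137.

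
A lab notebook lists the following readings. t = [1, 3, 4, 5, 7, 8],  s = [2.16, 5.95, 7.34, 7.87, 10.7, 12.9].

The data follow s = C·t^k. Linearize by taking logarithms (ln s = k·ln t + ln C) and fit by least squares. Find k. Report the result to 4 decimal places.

Linearized form: ln s = k·ln t + ln C. From the 6 transformed points,
AᵀA = [[13.8297, 8.1197]; [8.1197, 6]], rhs = [17.9729, 11.5374]ᵀ  (here Σln t = 8.1197, Σ(ln t)² = 13.8297, Σln s = 11.5374, Σln t·ln s = 17.9729).
Slope k = (n·Σln t·ln s − Σln t·Σln s)/(n·Σ(ln t)² − (Σln t)²) = (6·17.9729 − 8.1197·11.5374)/17.0487 = 0.83040; ln C = (Σln s − k·Σln t)/n = 0.79913.

k = 0.8304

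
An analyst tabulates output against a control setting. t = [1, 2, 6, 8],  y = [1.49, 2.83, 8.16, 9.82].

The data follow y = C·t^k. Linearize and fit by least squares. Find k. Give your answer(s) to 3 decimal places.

Let Y = ln y. Fitting Y = k·ln t + ln C by least squares:
Σln t = 4.5643, Σ(ln t)² = 8.0149, Σln y = 5.8227, Σln t·ln y = 9.2327.
Equations: 8.0149·k + 4.5643·ln C = 9.2327;  4.5643·k + 4·ln C = 5.8227.
Solving (det = 11.2265): k = 0.92228, ln C = 0.40327.

k = 0.922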